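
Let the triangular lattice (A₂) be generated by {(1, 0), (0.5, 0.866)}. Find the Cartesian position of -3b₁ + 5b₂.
(-0.5, 4.33)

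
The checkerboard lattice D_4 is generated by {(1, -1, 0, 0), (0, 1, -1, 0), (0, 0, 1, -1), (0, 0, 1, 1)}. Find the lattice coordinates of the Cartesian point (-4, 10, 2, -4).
-4b₁ + 6b₂ + 6b₃ + 2b₄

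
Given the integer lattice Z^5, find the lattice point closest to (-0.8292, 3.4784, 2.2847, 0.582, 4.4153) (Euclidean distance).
(-1, 3, 2, 1, 4)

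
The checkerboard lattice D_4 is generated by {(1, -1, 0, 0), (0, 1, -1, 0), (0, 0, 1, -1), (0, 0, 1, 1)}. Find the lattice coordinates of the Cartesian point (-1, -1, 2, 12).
-b₁ - 2b₂ - 6b₃ + 6b₄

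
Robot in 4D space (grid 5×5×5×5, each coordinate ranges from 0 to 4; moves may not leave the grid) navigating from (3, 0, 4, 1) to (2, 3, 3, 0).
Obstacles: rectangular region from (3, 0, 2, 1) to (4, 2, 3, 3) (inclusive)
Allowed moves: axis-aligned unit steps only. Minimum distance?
6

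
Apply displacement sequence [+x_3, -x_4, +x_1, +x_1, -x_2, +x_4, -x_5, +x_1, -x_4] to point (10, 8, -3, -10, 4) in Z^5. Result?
(13, 7, -2, -11, 3)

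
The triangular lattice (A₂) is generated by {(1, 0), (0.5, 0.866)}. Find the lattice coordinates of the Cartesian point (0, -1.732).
b₁ - 2b₂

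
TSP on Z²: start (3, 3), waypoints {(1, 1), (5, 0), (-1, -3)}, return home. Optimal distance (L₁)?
24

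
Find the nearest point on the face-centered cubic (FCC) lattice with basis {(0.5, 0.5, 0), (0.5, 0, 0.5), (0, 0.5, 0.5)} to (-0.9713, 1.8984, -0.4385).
(-1, 1.5, -0.5)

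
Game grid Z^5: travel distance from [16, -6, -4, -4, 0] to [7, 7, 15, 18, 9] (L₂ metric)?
34.2929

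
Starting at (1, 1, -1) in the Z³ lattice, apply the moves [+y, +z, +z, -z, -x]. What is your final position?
(0, 2, 0)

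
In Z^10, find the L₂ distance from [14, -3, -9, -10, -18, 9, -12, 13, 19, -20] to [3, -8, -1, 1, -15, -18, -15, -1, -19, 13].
61.7009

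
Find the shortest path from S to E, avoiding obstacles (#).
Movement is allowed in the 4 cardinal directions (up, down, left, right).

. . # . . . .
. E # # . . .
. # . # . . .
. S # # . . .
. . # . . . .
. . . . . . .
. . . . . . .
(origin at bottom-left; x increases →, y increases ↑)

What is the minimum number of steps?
4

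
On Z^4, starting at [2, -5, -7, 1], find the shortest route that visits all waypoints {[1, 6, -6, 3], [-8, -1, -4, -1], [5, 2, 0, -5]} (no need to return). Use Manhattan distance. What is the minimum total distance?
61
(one optimal route: (2, -5, -7, 1) → (1, 6, -6, 3) → (-8, -1, -4, -1) → (5, 2, 0, -5))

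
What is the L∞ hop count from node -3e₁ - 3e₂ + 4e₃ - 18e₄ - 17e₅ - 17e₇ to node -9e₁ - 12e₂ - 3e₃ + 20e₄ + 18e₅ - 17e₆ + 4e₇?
38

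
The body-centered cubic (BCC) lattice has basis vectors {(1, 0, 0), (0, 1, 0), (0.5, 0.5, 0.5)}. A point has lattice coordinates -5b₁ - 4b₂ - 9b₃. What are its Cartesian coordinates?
(-9.5, -8.5, -4.5)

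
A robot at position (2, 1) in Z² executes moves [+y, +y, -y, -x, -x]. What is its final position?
(0, 2)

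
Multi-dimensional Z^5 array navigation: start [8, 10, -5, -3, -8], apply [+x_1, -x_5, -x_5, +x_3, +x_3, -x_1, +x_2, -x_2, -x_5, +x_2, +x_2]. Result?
(8, 12, -3, -3, -11)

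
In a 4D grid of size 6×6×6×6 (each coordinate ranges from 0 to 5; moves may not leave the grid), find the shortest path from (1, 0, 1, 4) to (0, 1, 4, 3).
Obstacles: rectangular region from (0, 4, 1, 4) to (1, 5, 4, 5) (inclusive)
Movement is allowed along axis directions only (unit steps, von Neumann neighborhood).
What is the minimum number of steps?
6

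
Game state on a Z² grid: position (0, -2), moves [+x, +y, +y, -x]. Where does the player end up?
(0, 0)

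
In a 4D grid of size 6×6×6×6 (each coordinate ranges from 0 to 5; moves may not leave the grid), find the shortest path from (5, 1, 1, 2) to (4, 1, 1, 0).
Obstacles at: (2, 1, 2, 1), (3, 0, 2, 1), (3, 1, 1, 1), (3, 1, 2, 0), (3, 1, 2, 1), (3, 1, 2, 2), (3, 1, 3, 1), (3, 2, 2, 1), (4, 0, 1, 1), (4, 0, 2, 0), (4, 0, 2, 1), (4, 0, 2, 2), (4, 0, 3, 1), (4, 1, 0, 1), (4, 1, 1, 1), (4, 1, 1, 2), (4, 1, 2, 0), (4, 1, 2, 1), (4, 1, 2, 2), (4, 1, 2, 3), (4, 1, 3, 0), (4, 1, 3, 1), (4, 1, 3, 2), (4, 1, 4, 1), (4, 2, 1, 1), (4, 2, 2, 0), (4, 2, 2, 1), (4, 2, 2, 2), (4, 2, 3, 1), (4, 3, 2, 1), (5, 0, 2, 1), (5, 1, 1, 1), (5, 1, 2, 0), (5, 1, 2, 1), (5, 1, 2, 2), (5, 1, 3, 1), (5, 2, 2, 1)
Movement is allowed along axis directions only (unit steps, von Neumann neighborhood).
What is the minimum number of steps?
5
(one shortest path: (5, 1, 1, 2) → (5, 0, 1, 2) → (5, 0, 1, 1) → (5, 0, 1, 0) → (4, 0, 1, 0) → (4, 1, 1, 0))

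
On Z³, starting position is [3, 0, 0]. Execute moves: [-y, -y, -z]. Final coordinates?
(3, -2, -1)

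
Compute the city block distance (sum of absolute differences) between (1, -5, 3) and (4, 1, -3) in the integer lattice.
15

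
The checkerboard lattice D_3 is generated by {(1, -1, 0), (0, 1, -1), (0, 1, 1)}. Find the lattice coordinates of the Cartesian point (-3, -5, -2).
-3b₁ - 3b₂ - 5b₃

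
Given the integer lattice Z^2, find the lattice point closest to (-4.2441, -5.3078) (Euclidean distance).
(-4, -5)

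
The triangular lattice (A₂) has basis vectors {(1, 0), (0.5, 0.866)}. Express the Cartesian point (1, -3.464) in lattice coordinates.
3b₁ - 4b₂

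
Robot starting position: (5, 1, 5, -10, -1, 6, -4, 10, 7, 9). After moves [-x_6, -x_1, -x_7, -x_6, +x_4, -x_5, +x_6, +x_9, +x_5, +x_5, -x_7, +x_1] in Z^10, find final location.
(5, 1, 5, -9, 0, 5, -6, 10, 8, 9)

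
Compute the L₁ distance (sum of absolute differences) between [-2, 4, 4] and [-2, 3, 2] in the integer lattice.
3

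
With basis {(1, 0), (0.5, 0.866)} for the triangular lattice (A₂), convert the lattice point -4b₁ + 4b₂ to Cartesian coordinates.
(-2, 3.464)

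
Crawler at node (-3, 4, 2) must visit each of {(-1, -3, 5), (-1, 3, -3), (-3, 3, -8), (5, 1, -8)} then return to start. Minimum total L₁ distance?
60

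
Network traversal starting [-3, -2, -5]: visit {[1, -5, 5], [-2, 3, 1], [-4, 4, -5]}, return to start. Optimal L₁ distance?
48
(one optimal route: (-3, -2, -5) → (1, -5, 5) → (-2, 3, 1) → (-4, 4, -5) → (-3, -2, -5))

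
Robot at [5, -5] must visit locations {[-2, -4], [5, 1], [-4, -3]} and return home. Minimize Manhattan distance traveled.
30
(one optimal route: (5, -5) → (-2, -4) → (-4, -3) → (5, 1) → (5, -5))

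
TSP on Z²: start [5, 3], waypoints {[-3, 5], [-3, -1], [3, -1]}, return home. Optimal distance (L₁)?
28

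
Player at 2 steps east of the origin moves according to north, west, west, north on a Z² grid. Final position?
(0, 2)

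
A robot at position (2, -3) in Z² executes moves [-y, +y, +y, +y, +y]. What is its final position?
(2, 0)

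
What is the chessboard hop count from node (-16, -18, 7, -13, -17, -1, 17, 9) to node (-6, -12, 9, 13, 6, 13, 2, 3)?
26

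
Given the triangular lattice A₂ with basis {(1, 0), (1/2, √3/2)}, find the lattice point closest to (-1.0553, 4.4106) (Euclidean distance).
(-1.5, 4.33)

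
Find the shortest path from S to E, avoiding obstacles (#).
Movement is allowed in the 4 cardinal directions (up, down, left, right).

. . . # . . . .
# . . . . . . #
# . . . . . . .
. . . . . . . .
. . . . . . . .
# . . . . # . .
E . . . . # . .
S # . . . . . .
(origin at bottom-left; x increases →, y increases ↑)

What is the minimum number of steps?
1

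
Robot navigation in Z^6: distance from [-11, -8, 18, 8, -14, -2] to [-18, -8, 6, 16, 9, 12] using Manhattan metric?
64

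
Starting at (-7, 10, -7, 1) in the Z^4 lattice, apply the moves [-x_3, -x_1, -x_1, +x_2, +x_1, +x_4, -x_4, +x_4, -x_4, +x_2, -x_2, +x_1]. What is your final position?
(-7, 11, -8, 1)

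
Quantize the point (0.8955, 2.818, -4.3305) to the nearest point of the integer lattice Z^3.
(1, 3, -4)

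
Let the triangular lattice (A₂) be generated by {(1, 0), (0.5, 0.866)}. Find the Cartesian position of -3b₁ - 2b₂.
(-4, -1.732)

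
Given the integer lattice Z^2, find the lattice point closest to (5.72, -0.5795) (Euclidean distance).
(6, -1)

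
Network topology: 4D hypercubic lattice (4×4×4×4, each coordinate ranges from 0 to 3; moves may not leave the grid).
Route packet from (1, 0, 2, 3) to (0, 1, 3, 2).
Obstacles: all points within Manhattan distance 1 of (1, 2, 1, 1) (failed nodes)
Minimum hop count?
4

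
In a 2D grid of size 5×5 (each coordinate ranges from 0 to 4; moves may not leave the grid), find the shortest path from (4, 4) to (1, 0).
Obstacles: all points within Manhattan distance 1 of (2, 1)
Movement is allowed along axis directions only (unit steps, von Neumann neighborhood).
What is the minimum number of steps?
9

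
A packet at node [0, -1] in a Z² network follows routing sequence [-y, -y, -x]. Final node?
(-1, -3)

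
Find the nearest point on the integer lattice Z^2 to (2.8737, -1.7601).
(3, -2)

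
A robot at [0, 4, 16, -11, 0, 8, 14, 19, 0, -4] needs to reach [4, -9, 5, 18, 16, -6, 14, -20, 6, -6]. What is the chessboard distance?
39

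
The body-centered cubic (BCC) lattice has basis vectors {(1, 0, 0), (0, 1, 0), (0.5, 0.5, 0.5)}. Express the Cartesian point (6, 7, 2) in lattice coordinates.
4b₁ + 5b₂ + 4b₃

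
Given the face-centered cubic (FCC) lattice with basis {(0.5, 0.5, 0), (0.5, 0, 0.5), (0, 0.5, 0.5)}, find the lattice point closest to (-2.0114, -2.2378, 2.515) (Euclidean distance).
(-2, -2.5, 2.5)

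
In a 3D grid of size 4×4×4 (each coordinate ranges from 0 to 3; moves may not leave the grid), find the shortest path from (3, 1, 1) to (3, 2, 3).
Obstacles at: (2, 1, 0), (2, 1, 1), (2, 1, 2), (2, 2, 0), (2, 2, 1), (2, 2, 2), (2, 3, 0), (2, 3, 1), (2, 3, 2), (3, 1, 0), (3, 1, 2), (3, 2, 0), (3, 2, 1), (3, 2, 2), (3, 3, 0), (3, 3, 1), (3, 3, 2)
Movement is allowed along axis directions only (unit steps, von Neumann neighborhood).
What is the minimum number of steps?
5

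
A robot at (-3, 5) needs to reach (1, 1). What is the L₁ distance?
8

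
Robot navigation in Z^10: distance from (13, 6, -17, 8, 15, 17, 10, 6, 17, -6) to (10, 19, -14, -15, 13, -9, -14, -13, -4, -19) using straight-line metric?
54.2494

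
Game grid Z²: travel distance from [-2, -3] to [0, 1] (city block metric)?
6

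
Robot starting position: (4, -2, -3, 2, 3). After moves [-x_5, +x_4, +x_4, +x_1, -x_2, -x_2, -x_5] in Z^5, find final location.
(5, -4, -3, 4, 1)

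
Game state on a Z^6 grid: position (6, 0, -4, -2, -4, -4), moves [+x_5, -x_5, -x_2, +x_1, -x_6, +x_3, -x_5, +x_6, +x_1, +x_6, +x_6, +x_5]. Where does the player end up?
(8, -1, -3, -2, -4, -2)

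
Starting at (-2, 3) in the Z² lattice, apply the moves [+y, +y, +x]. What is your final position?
(-1, 5)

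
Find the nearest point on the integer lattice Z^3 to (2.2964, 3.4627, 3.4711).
(2, 3, 3)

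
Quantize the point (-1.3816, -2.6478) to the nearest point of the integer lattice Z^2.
(-1, -3)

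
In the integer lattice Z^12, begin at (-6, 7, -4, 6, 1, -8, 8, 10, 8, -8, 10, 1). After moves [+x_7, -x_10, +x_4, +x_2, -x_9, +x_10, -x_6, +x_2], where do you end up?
(-6, 9, -4, 7, 1, -9, 9, 10, 7, -8, 10, 1)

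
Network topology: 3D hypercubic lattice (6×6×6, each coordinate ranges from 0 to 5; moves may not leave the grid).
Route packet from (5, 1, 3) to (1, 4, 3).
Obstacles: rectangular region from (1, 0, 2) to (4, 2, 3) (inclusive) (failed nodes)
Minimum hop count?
7
(one shortest path: (5, 1, 3) → (5, 2, 3) → (5, 3, 3) → (4, 3, 3) → (3, 3, 3) → (2, 3, 3) → (1, 3, 3) → (1, 4, 3))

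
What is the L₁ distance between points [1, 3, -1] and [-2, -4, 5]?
16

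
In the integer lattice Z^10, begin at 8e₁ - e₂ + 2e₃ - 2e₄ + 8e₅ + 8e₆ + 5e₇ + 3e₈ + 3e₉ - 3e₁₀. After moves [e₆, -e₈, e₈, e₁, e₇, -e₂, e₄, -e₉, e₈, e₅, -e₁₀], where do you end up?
(9, -2, 2, -1, 9, 9, 6, 4, 2, -4)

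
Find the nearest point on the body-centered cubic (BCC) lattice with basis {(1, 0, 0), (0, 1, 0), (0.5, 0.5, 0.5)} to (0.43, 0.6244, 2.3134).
(0.5, 0.5, 2.5)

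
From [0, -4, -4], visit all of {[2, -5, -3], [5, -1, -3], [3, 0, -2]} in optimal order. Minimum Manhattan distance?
15
(one optimal route: (0, -4, -4) → (2, -5, -3) → (5, -1, -3) → (3, 0, -2))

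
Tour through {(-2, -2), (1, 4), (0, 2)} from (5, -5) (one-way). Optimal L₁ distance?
19
(one optimal route: (5, -5) → (-2, -2) → (0, 2) → (1, 4))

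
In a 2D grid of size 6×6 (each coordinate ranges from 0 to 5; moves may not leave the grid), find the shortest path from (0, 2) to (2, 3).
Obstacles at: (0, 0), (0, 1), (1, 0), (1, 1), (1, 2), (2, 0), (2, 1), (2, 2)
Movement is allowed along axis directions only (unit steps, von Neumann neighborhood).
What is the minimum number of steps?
3
(one shortest path: (0, 2) → (0, 3) → (1, 3) → (2, 3))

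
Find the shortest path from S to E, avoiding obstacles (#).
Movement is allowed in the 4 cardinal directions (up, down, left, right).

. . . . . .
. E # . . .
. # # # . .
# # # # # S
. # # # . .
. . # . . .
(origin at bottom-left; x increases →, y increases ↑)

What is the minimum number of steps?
8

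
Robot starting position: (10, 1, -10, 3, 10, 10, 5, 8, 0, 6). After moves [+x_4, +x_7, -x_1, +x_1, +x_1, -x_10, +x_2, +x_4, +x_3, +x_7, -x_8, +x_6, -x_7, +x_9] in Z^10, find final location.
(11, 2, -9, 5, 10, 11, 6, 7, 1, 5)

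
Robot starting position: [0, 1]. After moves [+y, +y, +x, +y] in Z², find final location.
(1, 4)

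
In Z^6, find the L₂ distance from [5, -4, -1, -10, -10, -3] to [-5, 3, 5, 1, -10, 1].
17.9444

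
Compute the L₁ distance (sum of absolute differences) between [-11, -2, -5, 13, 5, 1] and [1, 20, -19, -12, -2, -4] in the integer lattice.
85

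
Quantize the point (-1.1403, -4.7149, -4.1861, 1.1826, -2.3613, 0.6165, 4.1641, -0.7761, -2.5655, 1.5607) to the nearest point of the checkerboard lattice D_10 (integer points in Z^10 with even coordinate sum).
(-1, -5, -4, 1, -2, 1, 4, -1, -3, 2)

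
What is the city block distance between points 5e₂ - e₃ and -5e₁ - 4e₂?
15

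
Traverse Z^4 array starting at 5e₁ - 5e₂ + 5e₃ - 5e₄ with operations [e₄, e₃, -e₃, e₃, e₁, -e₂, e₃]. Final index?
(6, -6, 7, -4)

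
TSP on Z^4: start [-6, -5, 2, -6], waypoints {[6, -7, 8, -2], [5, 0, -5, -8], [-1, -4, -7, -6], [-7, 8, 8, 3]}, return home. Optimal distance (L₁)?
118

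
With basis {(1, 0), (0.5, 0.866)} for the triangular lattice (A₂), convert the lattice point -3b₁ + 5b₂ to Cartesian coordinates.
(-0.5, 4.33)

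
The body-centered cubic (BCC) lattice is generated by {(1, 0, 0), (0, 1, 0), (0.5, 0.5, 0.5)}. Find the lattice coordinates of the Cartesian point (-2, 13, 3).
-5b₁ + 10b₂ + 6b₃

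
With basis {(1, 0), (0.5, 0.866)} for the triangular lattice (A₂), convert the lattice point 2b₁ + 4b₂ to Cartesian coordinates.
(4, 3.464)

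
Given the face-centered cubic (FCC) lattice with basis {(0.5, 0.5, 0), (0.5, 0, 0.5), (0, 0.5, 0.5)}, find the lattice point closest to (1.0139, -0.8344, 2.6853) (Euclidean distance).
(1, -1, 3)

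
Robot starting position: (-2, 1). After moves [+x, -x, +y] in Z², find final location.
(-2, 2)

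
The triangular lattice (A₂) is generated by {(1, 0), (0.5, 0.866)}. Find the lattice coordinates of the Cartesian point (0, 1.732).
-b₁ + 2b₂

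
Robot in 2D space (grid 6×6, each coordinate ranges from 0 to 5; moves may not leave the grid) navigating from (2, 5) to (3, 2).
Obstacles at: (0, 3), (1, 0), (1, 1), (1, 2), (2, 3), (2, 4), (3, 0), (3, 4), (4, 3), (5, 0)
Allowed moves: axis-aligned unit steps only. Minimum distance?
8
(one shortest path: (2, 5) → (3, 5) → (4, 5) → (5, 5) → (5, 4) → (5, 3) → (5, 2) → (4, 2) → (3, 2))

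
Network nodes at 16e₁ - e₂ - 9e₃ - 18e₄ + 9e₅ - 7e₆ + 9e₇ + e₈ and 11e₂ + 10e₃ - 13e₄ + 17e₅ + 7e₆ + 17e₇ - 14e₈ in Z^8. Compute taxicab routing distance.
97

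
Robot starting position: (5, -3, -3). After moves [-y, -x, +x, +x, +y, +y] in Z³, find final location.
(6, -2, -3)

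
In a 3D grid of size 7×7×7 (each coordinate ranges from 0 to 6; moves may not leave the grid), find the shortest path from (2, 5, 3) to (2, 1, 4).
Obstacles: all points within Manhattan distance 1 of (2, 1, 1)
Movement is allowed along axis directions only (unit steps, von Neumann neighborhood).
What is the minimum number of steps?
5
(one shortest path: (2, 5, 3) → (2, 4, 3) → (2, 3, 3) → (2, 2, 3) → (2, 1, 3) → (2, 1, 4))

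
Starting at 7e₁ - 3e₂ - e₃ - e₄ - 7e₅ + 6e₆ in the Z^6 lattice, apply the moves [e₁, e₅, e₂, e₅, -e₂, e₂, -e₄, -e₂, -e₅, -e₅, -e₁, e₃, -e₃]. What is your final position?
(7, -3, -1, -2, -7, 6)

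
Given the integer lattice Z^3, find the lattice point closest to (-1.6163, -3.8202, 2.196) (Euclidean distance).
(-2, -4, 2)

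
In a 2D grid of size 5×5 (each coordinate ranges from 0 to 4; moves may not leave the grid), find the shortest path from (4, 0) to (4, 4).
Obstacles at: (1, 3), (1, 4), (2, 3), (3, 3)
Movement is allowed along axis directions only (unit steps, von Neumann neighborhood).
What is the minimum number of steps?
4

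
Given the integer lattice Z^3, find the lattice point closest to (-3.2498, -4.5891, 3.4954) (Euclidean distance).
(-3, -5, 3)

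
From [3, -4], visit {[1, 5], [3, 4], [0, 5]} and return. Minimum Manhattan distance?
24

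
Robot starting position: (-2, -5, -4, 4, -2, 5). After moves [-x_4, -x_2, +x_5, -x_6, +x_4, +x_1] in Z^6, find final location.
(-1, -6, -4, 4, -1, 4)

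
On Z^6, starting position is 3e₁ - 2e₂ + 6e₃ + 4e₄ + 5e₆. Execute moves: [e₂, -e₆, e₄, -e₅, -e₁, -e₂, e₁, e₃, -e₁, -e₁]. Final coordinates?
(1, -2, 7, 5, -1, 4)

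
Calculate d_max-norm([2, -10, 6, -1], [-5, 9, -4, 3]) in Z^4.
19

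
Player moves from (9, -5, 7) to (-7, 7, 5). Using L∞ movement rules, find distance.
16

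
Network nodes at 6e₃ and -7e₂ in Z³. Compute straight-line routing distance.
9.21954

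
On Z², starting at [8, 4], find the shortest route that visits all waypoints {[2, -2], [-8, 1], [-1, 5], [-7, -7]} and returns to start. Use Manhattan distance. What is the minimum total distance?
56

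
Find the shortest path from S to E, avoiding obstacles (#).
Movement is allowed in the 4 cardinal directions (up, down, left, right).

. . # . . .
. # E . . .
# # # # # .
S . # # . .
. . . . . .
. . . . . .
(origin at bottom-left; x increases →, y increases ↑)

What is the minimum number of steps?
12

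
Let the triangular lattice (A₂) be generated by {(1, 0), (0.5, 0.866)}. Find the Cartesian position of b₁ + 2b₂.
(2, 1.732)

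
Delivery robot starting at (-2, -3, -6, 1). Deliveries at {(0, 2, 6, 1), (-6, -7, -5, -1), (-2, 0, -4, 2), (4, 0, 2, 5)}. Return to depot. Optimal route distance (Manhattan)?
74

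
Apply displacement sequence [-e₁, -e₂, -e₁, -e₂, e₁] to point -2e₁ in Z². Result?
(-3, -2)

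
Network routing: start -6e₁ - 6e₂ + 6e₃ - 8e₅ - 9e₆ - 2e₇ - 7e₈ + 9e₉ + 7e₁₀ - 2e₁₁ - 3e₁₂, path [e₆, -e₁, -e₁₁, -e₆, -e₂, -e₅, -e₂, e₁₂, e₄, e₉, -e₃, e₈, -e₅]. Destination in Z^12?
(-7, -8, 5, 1, -10, -9, -2, -6, 10, 7, -3, -2)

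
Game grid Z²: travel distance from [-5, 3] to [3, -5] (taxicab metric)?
16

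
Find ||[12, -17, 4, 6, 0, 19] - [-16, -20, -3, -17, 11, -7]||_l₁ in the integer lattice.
98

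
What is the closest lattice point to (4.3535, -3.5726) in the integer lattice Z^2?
(4, -4)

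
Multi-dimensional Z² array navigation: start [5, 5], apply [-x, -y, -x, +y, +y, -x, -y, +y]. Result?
(2, 6)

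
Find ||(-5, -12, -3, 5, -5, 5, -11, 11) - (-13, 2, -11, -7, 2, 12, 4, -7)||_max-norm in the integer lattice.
18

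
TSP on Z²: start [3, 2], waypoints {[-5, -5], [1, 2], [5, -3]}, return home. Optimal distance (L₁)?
34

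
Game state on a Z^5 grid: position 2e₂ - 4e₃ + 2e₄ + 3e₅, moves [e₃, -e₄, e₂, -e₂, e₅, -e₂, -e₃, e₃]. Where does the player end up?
(0, 1, -3, 1, 4)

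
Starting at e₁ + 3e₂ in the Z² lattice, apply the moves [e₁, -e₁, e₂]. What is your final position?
(1, 4)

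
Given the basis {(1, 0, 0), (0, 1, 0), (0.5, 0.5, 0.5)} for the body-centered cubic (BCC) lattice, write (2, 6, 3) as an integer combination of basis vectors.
-b₁ + 3b₂ + 6b₃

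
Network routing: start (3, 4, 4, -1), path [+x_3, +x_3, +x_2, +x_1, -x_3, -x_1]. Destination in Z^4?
(3, 5, 5, -1)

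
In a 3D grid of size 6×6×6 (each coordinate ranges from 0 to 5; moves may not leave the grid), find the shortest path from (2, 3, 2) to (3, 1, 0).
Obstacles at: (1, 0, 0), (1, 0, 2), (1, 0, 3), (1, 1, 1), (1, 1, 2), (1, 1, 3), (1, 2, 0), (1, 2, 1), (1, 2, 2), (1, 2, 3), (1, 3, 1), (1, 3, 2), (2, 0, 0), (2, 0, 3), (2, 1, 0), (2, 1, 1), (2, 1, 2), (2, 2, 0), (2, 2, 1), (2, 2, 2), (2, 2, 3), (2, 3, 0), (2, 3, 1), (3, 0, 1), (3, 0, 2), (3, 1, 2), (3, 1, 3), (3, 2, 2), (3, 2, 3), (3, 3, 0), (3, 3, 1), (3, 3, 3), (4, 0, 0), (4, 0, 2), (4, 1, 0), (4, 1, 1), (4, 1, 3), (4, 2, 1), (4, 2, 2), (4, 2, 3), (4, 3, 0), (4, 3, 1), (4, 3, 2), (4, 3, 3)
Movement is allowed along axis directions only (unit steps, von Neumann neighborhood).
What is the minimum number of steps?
11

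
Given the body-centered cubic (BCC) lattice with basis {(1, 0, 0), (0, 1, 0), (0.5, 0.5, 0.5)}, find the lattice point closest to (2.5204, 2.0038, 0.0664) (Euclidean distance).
(3, 2, 0)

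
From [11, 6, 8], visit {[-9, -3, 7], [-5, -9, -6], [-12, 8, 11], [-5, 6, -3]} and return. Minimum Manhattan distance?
114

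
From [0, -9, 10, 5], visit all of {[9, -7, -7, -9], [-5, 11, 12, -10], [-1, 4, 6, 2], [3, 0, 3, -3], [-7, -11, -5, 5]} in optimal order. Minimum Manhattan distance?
134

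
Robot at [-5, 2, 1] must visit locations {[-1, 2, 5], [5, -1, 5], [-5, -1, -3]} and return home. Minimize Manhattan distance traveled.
42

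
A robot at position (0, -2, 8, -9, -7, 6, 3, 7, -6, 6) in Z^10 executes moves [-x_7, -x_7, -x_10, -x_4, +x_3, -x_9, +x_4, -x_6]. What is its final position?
(0, -2, 9, -9, -7, 5, 1, 7, -7, 5)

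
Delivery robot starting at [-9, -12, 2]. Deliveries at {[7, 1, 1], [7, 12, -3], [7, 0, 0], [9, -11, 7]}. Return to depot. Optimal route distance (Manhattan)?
104
(one optimal route: (-9, -12, 2) → (7, 1, 1) → (7, 12, -3) → (7, 0, 0) → (9, -11, 7) → (-9, -12, 2))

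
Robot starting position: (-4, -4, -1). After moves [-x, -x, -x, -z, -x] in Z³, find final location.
(-8, -4, -2)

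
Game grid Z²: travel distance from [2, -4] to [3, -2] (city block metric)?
3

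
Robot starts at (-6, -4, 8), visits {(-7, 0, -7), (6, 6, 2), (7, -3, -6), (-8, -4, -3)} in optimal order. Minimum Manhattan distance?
58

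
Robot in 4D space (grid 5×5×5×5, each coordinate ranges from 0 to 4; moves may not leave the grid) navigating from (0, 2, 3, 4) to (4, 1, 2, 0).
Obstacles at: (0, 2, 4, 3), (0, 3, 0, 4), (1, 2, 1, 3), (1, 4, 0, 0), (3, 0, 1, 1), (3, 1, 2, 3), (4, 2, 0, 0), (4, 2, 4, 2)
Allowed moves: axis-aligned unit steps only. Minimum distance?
10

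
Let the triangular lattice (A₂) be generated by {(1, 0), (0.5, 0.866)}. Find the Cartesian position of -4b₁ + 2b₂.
(-3, 1.732)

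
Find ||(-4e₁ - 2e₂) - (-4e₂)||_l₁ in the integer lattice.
6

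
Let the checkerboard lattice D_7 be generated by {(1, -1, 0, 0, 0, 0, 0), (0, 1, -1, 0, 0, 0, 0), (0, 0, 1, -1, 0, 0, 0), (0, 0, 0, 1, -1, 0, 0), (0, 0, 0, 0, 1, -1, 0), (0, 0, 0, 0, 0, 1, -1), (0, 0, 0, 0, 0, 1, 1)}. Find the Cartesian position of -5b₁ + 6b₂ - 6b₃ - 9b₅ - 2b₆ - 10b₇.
(-5, 11, -12, 6, -9, -3, -8)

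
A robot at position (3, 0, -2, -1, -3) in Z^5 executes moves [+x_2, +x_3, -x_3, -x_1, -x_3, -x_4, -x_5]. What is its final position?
(2, 1, -3, -2, -4)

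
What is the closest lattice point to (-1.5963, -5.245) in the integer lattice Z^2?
(-2, -5)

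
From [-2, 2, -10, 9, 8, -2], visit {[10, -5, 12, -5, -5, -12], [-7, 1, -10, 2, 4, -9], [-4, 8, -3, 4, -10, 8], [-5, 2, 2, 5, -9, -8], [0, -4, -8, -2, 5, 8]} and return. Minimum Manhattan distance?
244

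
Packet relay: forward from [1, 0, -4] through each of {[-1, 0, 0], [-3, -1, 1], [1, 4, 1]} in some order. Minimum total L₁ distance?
19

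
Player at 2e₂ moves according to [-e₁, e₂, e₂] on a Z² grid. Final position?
(-1, 4)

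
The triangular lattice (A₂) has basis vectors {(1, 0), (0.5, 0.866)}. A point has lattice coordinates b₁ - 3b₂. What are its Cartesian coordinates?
(-0.5, -2.598)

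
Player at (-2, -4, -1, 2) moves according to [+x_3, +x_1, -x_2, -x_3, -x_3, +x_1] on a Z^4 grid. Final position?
(0, -5, -2, 2)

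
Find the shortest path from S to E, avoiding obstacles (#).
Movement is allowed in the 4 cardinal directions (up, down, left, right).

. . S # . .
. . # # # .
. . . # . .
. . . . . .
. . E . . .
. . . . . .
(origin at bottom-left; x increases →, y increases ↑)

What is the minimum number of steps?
6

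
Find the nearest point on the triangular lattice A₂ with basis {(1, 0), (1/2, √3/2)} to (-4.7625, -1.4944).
(-5, -1.732)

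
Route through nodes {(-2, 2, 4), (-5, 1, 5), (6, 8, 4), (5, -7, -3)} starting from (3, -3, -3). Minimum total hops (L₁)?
48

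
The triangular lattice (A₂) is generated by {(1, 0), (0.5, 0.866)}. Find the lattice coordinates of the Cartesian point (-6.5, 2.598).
-8b₁ + 3b₂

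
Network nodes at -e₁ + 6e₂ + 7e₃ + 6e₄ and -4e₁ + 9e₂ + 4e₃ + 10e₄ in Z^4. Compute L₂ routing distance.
6.55744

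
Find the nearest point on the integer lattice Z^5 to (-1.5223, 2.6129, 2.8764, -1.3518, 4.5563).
(-2, 3, 3, -1, 5)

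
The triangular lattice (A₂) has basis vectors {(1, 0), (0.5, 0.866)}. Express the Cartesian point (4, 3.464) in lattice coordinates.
2b₁ + 4b₂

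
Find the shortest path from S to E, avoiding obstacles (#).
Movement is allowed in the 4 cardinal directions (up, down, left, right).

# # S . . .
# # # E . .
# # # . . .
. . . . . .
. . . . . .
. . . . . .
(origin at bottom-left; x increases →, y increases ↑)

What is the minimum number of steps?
2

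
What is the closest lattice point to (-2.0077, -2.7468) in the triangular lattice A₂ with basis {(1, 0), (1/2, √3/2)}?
(-2.5, -2.598)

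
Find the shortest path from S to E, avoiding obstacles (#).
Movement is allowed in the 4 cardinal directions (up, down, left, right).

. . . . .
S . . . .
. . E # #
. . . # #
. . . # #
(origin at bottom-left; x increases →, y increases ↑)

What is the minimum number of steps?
3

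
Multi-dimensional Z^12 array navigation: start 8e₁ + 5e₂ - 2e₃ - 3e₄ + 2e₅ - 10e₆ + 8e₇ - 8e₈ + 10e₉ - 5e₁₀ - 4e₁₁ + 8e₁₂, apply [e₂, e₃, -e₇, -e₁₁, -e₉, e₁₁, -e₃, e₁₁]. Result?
(8, 6, -2, -3, 2, -10, 7, -8, 9, -5, -3, 8)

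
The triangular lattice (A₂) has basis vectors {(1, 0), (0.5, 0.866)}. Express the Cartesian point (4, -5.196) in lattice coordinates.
7b₁ - 6b₂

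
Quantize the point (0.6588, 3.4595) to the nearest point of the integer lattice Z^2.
(1, 3)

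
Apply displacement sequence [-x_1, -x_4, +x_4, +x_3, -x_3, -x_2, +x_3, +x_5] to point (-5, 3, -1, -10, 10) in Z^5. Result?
(-6, 2, 0, -10, 11)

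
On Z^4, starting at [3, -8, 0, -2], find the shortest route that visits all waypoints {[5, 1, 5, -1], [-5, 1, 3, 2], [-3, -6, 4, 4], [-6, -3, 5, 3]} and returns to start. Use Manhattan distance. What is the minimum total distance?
66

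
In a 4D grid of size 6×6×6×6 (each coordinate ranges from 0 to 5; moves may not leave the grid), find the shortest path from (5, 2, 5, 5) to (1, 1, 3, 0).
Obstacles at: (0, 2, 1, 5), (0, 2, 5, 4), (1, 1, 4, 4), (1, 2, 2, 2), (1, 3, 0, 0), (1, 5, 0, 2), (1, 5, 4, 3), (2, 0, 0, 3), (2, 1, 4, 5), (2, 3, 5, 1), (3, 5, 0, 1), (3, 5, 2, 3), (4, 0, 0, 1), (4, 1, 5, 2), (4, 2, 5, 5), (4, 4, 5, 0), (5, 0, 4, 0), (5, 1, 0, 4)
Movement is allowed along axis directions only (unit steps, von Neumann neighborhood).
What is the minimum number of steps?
12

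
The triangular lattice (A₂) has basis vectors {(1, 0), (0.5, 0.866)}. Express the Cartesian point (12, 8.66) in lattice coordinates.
7b₁ + 10b₂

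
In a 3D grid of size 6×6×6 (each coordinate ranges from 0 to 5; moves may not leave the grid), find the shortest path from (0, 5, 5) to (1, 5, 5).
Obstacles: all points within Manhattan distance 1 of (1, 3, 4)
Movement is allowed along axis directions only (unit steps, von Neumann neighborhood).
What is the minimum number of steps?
1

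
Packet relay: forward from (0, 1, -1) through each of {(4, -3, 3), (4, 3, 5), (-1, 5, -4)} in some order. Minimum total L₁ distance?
32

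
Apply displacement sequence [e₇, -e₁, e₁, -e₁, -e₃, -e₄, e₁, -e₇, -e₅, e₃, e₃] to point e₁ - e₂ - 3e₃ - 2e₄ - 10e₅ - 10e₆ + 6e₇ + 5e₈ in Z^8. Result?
(1, -1, -2, -3, -11, -10, 6, 5)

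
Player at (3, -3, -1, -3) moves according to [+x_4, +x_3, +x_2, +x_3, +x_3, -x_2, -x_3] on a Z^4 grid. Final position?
(3, -3, 1, -2)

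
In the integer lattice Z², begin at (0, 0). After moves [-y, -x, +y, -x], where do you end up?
(-2, 0)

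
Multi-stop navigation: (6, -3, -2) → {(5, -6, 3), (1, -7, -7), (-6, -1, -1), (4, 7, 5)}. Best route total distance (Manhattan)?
65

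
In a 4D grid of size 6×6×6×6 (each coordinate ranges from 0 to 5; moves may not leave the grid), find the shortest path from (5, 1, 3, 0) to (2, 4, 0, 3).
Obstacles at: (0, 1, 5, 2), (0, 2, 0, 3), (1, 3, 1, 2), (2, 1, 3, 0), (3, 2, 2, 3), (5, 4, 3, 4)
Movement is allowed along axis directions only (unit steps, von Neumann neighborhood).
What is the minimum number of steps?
12
(one shortest path: (5, 1, 3, 0) → (4, 1, 3, 0) → (3, 1, 3, 0) → (3, 2, 3, 0) → (2, 2, 3, 0) → (2, 3, 3, 0) → (2, 4, 3, 0) → (2, 4, 2, 0) → (2, 4, 1, 0) → (2, 4, 0, 0) → (2, 4, 0, 1) → (2, 4, 0, 2) → (2, 4, 0, 3))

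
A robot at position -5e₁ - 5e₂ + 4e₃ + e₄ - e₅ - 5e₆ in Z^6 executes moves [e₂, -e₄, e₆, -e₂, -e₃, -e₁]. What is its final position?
(-6, -5, 3, 0, -1, -4)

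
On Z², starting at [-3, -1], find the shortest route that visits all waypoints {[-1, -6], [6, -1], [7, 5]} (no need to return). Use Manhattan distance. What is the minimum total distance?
26
(one optimal route: (-3, -1) → (-1, -6) → (6, -1) → (7, 5))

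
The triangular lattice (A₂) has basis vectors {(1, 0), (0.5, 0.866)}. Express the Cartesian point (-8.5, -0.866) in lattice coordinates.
-8b₁ - b₂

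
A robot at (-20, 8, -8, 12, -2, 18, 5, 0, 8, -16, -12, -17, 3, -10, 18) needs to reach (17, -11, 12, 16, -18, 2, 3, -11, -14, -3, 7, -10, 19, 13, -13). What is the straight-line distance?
74.7797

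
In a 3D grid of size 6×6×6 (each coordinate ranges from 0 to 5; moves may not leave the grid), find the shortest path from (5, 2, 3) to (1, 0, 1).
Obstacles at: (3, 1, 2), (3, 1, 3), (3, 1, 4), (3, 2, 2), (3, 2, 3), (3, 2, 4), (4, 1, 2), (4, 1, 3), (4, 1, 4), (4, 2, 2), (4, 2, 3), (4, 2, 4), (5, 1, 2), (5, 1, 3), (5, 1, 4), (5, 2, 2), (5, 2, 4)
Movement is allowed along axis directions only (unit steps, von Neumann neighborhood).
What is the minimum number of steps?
10
(one shortest path: (5, 2, 3) → (5, 3, 3) → (4, 3, 3) → (3, 3, 3) → (2, 3, 3) → (1, 3, 3) → (1, 2, 3) → (1, 1, 3) → (1, 0, 3) → (1, 0, 2) → (1, 0, 1))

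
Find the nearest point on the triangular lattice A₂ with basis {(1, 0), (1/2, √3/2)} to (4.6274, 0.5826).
(4.5, 0.866)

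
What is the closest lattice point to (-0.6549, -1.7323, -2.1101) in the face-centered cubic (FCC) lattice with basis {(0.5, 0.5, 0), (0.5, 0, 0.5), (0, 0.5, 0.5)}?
(-0.5, -1.5, -2)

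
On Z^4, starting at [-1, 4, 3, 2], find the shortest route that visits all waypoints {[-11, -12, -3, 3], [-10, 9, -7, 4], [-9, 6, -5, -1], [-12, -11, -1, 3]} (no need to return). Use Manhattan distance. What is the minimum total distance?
63
(one optimal route: (-1, 4, 3, 2) → (-9, 6, -5, -1) → (-10, 9, -7, 4) → (-11, -12, -3, 3) → (-12, -11, -1, 3))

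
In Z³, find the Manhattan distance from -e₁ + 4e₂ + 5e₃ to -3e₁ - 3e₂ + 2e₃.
12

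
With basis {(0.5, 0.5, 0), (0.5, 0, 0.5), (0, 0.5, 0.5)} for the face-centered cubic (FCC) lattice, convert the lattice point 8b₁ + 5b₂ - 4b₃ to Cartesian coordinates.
(6.5, 2, 0.5)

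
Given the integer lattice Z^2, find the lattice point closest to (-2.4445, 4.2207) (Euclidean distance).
(-2, 4)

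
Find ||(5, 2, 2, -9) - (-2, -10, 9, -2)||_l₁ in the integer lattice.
33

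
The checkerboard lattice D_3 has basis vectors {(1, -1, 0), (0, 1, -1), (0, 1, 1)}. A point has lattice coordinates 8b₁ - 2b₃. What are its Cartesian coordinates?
(8, -10, -2)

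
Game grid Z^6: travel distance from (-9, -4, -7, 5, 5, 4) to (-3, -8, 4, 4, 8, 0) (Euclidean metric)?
14.1067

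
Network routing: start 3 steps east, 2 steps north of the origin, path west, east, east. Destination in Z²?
(4, 2)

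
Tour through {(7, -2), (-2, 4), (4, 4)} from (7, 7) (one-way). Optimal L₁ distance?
24
(one optimal route: (7, 7) → (7, -2) → (4, 4) → (-2, 4))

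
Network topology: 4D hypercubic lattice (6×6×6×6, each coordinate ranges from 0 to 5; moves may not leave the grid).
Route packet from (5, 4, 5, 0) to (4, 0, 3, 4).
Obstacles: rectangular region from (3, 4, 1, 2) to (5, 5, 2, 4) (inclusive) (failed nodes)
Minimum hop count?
11
(one shortest path: (5, 4, 5, 0) → (4, 4, 5, 0) → (4, 3, 5, 0) → (4, 2, 5, 0) → (4, 1, 5, 0) → (4, 0, 5, 0) → (4, 0, 4, 0) → (4, 0, 3, 0) → (4, 0, 3, 1) → (4, 0, 3, 2) → (4, 0, 3, 3) → (4, 0, 3, 4))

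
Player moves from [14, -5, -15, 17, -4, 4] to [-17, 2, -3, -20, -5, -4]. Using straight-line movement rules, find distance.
50.8724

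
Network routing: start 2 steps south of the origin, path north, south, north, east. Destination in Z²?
(1, -1)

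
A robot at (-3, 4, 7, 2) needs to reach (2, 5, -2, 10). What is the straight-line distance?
13.0767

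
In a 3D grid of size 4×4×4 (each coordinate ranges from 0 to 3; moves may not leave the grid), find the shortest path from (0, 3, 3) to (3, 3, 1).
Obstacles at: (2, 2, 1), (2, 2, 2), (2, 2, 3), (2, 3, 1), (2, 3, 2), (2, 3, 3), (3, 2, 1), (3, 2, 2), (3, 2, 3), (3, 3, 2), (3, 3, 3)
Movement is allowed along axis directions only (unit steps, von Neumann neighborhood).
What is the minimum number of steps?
7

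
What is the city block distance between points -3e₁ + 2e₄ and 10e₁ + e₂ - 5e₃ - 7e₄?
28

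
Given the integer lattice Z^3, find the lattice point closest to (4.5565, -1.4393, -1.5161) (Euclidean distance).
(5, -1, -2)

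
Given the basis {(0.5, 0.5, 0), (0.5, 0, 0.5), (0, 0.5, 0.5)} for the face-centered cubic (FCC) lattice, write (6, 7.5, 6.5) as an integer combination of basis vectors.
7b₁ + 5b₂ + 8b₃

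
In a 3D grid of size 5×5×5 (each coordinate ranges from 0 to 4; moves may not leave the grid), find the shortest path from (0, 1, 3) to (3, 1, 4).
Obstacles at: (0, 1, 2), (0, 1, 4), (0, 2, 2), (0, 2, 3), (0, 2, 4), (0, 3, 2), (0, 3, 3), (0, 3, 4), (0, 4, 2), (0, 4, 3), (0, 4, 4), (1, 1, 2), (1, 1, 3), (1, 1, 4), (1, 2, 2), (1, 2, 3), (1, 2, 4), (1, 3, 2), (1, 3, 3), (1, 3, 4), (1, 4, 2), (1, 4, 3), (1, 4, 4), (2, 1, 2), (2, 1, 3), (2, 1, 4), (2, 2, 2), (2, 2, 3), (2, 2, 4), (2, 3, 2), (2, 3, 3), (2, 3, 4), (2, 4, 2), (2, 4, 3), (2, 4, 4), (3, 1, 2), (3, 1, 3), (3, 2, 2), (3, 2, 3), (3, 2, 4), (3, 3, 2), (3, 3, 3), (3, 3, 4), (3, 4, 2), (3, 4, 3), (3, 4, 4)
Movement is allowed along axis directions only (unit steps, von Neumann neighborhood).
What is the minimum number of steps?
6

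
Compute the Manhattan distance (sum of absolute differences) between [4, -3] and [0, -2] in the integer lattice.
5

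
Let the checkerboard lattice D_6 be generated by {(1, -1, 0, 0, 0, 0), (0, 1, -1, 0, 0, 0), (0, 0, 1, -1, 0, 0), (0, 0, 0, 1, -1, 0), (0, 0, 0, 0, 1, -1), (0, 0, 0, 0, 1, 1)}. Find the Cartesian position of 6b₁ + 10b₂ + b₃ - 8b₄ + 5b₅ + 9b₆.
(6, 4, -9, -9, 22, 4)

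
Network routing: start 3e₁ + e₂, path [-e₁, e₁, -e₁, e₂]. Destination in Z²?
(2, 2)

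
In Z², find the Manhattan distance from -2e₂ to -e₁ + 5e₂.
8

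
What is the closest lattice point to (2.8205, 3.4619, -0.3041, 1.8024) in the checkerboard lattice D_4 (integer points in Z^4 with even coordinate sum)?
(3, 3, 0, 2)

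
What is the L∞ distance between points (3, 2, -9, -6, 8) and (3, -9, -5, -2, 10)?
11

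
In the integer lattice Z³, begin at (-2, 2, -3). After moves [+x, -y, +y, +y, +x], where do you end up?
(0, 3, -3)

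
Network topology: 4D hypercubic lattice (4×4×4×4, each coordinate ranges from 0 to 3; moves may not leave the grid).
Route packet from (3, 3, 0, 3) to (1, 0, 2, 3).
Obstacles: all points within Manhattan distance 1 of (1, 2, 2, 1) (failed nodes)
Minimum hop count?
7
(one shortest path: (3, 3, 0, 3) → (2, 3, 0, 3) → (1, 3, 0, 3) → (1, 2, 0, 3) → (1, 1, 0, 3) → (1, 0, 0, 3) → (1, 0, 1, 3) → (1, 0, 2, 3))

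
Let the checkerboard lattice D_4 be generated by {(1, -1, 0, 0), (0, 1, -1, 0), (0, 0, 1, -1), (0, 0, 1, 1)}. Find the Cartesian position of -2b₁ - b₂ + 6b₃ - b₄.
(-2, 1, 6, -7)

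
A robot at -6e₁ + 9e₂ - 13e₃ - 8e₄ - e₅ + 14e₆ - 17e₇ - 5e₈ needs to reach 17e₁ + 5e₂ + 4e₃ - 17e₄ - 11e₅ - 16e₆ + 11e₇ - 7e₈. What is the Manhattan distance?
123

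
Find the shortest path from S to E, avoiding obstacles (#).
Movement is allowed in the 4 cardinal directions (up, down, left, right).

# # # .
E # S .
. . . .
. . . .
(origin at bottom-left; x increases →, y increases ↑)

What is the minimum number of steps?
4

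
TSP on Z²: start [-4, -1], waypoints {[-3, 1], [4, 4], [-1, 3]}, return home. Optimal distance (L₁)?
26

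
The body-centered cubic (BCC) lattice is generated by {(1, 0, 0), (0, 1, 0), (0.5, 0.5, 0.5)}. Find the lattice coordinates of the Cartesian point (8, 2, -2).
10b₁ + 4b₂ - 4b₃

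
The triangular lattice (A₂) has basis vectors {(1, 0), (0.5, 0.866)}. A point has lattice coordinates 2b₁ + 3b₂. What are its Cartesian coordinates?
(3.5, 2.598)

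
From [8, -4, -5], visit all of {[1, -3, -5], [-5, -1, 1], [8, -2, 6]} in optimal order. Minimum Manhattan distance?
41
(one optimal route: (8, -4, -5) → (1, -3, -5) → (-5, -1, 1) → (8, -2, 6))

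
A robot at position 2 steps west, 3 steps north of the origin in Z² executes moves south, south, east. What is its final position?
(-1, 1)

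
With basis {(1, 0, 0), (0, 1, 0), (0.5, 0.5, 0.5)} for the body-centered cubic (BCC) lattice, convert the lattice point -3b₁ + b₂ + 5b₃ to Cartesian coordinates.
(-0.5, 3.5, 2.5)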